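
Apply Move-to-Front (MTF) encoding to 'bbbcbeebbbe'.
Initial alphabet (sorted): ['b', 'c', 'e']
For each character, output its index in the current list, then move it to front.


MTF encoding:
'b': index 0 in ['b', 'c', 'e'] -> ['b', 'c', 'e']
'b': index 0 in ['b', 'c', 'e'] -> ['b', 'c', 'e']
'b': index 0 in ['b', 'c', 'e'] -> ['b', 'c', 'e']
'c': index 1 in ['b', 'c', 'e'] -> ['c', 'b', 'e']
'b': index 1 in ['c', 'b', 'e'] -> ['b', 'c', 'e']
'e': index 2 in ['b', 'c', 'e'] -> ['e', 'b', 'c']
'e': index 0 in ['e', 'b', 'c'] -> ['e', 'b', 'c']
'b': index 1 in ['e', 'b', 'c'] -> ['b', 'e', 'c']
'b': index 0 in ['b', 'e', 'c'] -> ['b', 'e', 'c']
'b': index 0 in ['b', 'e', 'c'] -> ['b', 'e', 'c']
'e': index 1 in ['b', 'e', 'c'] -> ['e', 'b', 'c']


Output: [0, 0, 0, 1, 1, 2, 0, 1, 0, 0, 1]


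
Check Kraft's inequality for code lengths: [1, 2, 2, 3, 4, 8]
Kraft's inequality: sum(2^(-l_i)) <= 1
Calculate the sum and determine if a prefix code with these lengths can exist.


Sum = 2^(-1) + 2^(-2) + 2^(-2) + 2^(-3) + 2^(-4) + 2^(-8)
    = 0.5 + 0.25 + 0.25 + 0.125 + 0.0625 + 0.00390625
    = 305/256 = 1.19140625
Since 1.19140625 > 1, Kraft's inequality is NOT satisfied.
A prefix code with these lengths CANNOT exist.

Kraft sum = 1.19140625. Not satisfied.


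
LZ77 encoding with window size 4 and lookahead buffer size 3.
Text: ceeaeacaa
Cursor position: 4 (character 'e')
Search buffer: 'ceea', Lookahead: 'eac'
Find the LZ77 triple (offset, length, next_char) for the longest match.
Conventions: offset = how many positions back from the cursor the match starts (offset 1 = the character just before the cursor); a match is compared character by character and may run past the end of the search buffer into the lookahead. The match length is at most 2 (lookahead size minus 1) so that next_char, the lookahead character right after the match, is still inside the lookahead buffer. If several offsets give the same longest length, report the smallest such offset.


Try each offset into the search buffer:
  offset=1 (pos 3, char 'a'): match length 0
  offset=2 (pos 2, char 'e'): match length 2
  offset=3 (pos 1, char 'e'): match length 1
  offset=4 (pos 0, char 'c'): match length 0
Longest match has length 2 at offset 2.
next_char = character at position 4 + 2 = 6 -> 'c'

Best match: offset=2, length=2 (matching 'ea' starting at position 2)
LZ77 triple: (2, 2, 'c')


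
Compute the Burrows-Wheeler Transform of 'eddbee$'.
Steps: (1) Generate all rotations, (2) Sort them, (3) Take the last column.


Rotations (sorted):
  0: $eddbee -> last char: e
  1: bee$edd -> last char: d
  2: dbee$ed -> last char: d
  3: ddbee$e -> last char: e
  4: e$eddbe -> last char: e
  5: eddbee$ -> last char: $
  6: ee$eddb -> last char: b


BWT = eddee$b


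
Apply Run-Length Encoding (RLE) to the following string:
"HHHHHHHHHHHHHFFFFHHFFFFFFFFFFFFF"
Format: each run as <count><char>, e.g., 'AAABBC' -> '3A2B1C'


Scanning runs left to right:
  i=0: run of 'H' x 13 -> '13H'
  i=13: run of 'F' x 4 -> '4F'
  i=17: run of 'H' x 2 -> '2H'
  i=19: run of 'F' x 13 -> '13F'

RLE = 13H4F2H13F


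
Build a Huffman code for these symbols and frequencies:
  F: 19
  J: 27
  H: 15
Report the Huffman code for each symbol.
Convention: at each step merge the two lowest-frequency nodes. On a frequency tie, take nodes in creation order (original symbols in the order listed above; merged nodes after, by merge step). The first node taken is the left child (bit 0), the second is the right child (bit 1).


Huffman tree construction:
Step 1: Merge H(15) + F(19) = 34
Step 2: Merge J(27) + (H+F)(34) = 61
Read each symbol's code off the tree from the root (left child = 0, right child = 1).

Codes:
  F: 11 (length 2)
  J: 0 (length 1)
  H: 10 (length 2)
Average code length: 95/61 = 1.5574 bits/symbol


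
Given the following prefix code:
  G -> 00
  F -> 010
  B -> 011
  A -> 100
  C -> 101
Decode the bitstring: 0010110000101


Decoding step by step:
Bits 00 -> G
Bits 101 -> C
Bits 100 -> A
Bits 00 -> G
Bits 101 -> C


Decoded message: GCAGC


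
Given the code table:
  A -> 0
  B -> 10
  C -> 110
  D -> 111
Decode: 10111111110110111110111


Decoding:
10 -> B
111 -> D
111 -> D
110 -> C
110 -> C
111 -> D
110 -> C
111 -> D


Result: BDDCCDCD


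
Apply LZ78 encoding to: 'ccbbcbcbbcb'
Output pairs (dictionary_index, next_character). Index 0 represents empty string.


LZ78 encoding steps:
Dictionary: {0: ''}
Step 1: w='' (idx 0), next='c' -> output (0, 'c'), add 'c' as idx 1
Step 2: w='c' (idx 1), next='b' -> output (1, 'b'), add 'cb' as idx 2
Step 3: w='' (idx 0), next='b' -> output (0, 'b'), add 'b' as idx 3
Step 4: w='cb' (idx 2), next='c' -> output (2, 'c'), add 'cbc' as idx 4
Step 5: w='b' (idx 3), next='b' -> output (3, 'b'), add 'bb' as idx 5
Step 6: w='cb' (idx 2), end of input -> output (2, '')


Encoded: [(0, 'c'), (1, 'b'), (0, 'b'), (2, 'c'), (3, 'b'), (2, '')]


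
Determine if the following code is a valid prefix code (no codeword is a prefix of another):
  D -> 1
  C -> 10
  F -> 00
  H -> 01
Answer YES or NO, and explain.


Checking each pair (does one codeword prefix another?):
  D='1' vs C='10': prefix -- VIOLATION

NO -- this is NOT a valid prefix code. D (1) is a prefix of C (10).


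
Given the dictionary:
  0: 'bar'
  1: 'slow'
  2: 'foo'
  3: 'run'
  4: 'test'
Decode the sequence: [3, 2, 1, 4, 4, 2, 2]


Look up each index in the dictionary:
  3 -> 'run'
  2 -> 'foo'
  1 -> 'slow'
  4 -> 'test'
  4 -> 'test'
  2 -> 'foo'
  2 -> 'foo'

Decoded: "run foo slow test test foo foo"


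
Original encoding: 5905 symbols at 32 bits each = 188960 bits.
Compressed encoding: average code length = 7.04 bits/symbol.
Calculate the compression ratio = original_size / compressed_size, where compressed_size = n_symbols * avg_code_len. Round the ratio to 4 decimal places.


original_size = n_symbols * orig_bits = 5905 * 32 = 188960 bits
compressed_size = n_symbols * avg_code_len = 5905 * 7.04 = 41571.2 bits
ratio = original_size / compressed_size = 188960 / 41571.2 = 4.5455

Compression ratio = 4.5455


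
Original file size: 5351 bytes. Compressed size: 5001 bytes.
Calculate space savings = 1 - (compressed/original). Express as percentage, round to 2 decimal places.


ratio = compressed/original = 5001/5351 = 0.934592
savings = 1 - ratio = 1 - 0.934592 = 0.065408
as a percentage: 0.065408 * 100 = 6.54%

Space savings = 1 - 5001/5351 = 6.54%


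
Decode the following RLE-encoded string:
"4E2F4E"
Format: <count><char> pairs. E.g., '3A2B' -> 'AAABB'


Expanding each <count><char> pair:
  4E -> 'EEEE'
  2F -> 'FF'
  4E -> 'EEEE'

Decoded = EEEEFFEEEE


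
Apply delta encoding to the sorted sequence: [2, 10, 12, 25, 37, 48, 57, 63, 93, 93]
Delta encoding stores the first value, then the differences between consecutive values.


First value: 2
Deltas:
  10 - 2 = 8
  12 - 10 = 2
  25 - 12 = 13
  37 - 25 = 12
  48 - 37 = 11
  57 - 48 = 9
  63 - 57 = 6
  93 - 63 = 30
  93 - 93 = 0


Delta encoded: [2, 8, 2, 13, 12, 11, 9, 6, 30, 0]


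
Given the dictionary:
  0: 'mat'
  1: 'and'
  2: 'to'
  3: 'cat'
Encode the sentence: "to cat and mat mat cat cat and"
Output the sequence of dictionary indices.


Look up each word in the dictionary:
  'to' -> 2
  'cat' -> 3
  'and' -> 1
  'mat' -> 0
  'mat' -> 0
  'cat' -> 3
  'cat' -> 3
  'and' -> 1

Encoded: [2, 3, 1, 0, 0, 3, 3, 1]


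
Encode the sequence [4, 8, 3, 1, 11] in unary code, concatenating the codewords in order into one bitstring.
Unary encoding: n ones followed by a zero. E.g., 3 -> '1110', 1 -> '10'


Encode each number as n ones followed by a terminating 0:
  4 -> 11110 (5 bits)
  8 -> 111111110 (9 bits)
  3 -> 1110 (4 bits)
  1 -> 10 (2 bits)
  11 -> 111111111110 (12 bits)
Total length = 5 + 9 + 4 + 2 + 12 = 32 bits.

Unary([4, 8, 3, 1, 11]) = 11110111111110111010111111111110 (32 bits)


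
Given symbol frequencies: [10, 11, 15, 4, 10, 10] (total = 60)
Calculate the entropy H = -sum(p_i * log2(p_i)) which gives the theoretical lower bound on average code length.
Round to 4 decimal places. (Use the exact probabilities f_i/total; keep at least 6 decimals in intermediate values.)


Per-symbol terms -p_i * log2(p_i) with p_i = f_i/60:
  p = 10/60 = 0.166667: log2(p) = -2.584963, -p*log2(p) = 0.430827
  p = 11/60 = 0.183333: log2(p) = -2.447459, -p*log2(p) = 0.448701
  p = 15/60 = 0.250000: log2(p) = -2.000000, -p*log2(p) = 0.500000
  p = 4/60 = 0.066667: log2(p) = -3.906891, -p*log2(p) = 0.260459
  p = 10/60 = 0.166667: log2(p) = -2.584963, -p*log2(p) = 0.430827
  p = 10/60 = 0.166667: log2(p) = -2.584963, -p*log2(p) = 0.430827
H = 0.430827 + 0.448701 + 0.500000 + 0.260459 + 0.430827 + 0.430827 = 2.501641

H = 2.5016 bits/symbol


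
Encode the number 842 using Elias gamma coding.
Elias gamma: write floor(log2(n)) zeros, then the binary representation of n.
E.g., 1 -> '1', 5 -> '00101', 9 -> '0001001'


num_bits = floor(log2(842)) + 1 = 10
leading_zeros = num_bits - 1 = 9
binary(842) = 1101001010

Elias gamma(842) = '000000000' + '1101001010' = 0000000001101001010 (19 bits)


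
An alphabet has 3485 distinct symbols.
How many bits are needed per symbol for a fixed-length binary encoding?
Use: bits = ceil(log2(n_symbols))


log2(3485) = 11.7669
Bracket: 2^11 = 2048 < 3485 <= 2^12 = 4096
So ceil(log2(3485)) = 12

bits = ceil(log2(3485)) = ceil(11.7669) = 12 bits


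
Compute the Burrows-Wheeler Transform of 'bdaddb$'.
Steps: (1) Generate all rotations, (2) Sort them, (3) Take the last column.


Rotations (sorted):
  0: $bdaddb -> last char: b
  1: addb$bd -> last char: d
  2: b$bdadd -> last char: d
  3: bdaddb$ -> last char: $
  4: daddb$b -> last char: b
  5: db$bdad -> last char: d
  6: ddb$bda -> last char: a


BWT = bdd$bda


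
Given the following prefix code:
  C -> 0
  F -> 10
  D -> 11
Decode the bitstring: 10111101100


Decoding step by step:
Bits 10 -> F
Bits 11 -> D
Bits 11 -> D
Bits 0 -> C
Bits 11 -> D
Bits 0 -> C
Bits 0 -> C


Decoded message: FDDCDCC


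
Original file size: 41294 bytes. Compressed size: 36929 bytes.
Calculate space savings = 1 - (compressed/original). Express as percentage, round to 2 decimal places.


ratio = compressed/original = 36929/41294 = 0.894295
savings = 1 - ratio = 1 - 0.894295 = 0.105705
as a percentage: 0.105705 * 100 = 10.57%

Space savings = 1 - 36929/41294 = 10.57%


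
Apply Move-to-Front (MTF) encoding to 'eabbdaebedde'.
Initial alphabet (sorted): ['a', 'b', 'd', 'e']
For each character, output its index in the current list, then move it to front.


MTF encoding:
'e': index 3 in ['a', 'b', 'd', 'e'] -> ['e', 'a', 'b', 'd']
'a': index 1 in ['e', 'a', 'b', 'd'] -> ['a', 'e', 'b', 'd']
'b': index 2 in ['a', 'e', 'b', 'd'] -> ['b', 'a', 'e', 'd']
'b': index 0 in ['b', 'a', 'e', 'd'] -> ['b', 'a', 'e', 'd']
'd': index 3 in ['b', 'a', 'e', 'd'] -> ['d', 'b', 'a', 'e']
'a': index 2 in ['d', 'b', 'a', 'e'] -> ['a', 'd', 'b', 'e']
'e': index 3 in ['a', 'd', 'b', 'e'] -> ['e', 'a', 'd', 'b']
'b': index 3 in ['e', 'a', 'd', 'b'] -> ['b', 'e', 'a', 'd']
'e': index 1 in ['b', 'e', 'a', 'd'] -> ['e', 'b', 'a', 'd']
'd': index 3 in ['e', 'b', 'a', 'd'] -> ['d', 'e', 'b', 'a']
'd': index 0 in ['d', 'e', 'b', 'a'] -> ['d', 'e', 'b', 'a']
'e': index 1 in ['d', 'e', 'b', 'a'] -> ['e', 'd', 'b', 'a']


Output: [3, 1, 2, 0, 3, 2, 3, 3, 1, 3, 0, 1]


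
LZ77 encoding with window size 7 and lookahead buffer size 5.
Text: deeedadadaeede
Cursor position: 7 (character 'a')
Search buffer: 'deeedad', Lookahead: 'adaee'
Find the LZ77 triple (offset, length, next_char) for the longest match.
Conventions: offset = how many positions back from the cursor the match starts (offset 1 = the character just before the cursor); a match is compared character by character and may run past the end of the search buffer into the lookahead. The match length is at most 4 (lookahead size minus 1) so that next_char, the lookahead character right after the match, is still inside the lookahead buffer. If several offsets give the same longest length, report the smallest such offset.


Try each offset into the search buffer:
  offset=1 (pos 6, char 'd'): match length 0
  offset=2 (pos 5, char 'a'): match length 3
  offset=3 (pos 4, char 'd'): match length 0
  offset=4 (pos 3, char 'e'): match length 0
  offset=5 (pos 2, char 'e'): match length 0
  offset=6 (pos 1, char 'e'): match length 0
  offset=7 (pos 0, char 'd'): match length 0
Longest match has length 3 at offset 2.
next_char = character at position 7 + 3 = 10 -> 'e'

Best match: offset=2, length=3 (matching 'ada' starting at position 5)
LZ77 triple: (2, 3, 'e')


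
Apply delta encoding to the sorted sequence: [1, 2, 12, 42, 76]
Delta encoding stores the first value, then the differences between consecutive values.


First value: 1
Deltas:
  2 - 1 = 1
  12 - 2 = 10
  42 - 12 = 30
  76 - 42 = 34


Delta encoded: [1, 1, 10, 30, 34]


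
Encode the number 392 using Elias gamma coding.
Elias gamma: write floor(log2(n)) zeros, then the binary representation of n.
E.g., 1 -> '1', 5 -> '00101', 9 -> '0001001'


num_bits = floor(log2(392)) + 1 = 9
leading_zeros = num_bits - 1 = 8
binary(392) = 110001000

Elias gamma(392) = '00000000' + '110001000' = 00000000110001000 (17 bits)


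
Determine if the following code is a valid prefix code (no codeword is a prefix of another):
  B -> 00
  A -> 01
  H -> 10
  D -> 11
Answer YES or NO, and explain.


Checking each pair (does one codeword prefix another?):
  B='00' vs A='01': no prefix
  B='00' vs H='10': no prefix
  B='00' vs D='11': no prefix
  A='01' vs B='00': no prefix
  A='01' vs H='10': no prefix
  A='01' vs D='11': no prefix
  H='10' vs B='00': no prefix
  H='10' vs A='01': no prefix
  H='10' vs D='11': no prefix
  D='11' vs B='00': no prefix
  D='11' vs A='01': no prefix
  D='11' vs H='10': no prefix
No violation found over all pairs.

YES -- this is a valid prefix code. No codeword is a prefix of any other codeword.


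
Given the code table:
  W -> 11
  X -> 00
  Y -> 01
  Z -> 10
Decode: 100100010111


Decoding:
10 -> Z
01 -> Y
00 -> X
01 -> Y
01 -> Y
11 -> W


Result: ZYXYYW


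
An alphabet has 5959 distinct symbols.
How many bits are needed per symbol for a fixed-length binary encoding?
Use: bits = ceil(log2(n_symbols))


log2(5959) = 12.5409
Bracket: 2^12 = 4096 < 5959 <= 2^13 = 8192
So ceil(log2(5959)) = 13

bits = ceil(log2(5959)) = ceil(12.5409) = 13 bits


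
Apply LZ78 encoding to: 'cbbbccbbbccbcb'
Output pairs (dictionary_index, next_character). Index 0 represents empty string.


LZ78 encoding steps:
Dictionary: {0: ''}
Step 1: w='' (idx 0), next='c' -> output (0, 'c'), add 'c' as idx 1
Step 2: w='' (idx 0), next='b' -> output (0, 'b'), add 'b' as idx 2
Step 3: w='b' (idx 2), next='b' -> output (2, 'b'), add 'bb' as idx 3
Step 4: w='c' (idx 1), next='c' -> output (1, 'c'), add 'cc' as idx 4
Step 5: w='bb' (idx 3), next='b' -> output (3, 'b'), add 'bbb' as idx 5
Step 6: w='cc' (idx 4), next='b' -> output (4, 'b'), add 'ccb' as idx 6
Step 7: w='c' (idx 1), next='b' -> output (1, 'b'), add 'cb' as idx 7


Encoded: [(0, 'c'), (0, 'b'), (2, 'b'), (1, 'c'), (3, 'b'), (4, 'b'), (1, 'b')]


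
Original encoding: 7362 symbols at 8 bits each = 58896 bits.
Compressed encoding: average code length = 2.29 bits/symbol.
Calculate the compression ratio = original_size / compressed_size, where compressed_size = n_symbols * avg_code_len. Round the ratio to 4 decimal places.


original_size = n_symbols * orig_bits = 7362 * 8 = 58896 bits
compressed_size = n_symbols * avg_code_len = 7362 * 2.29 = 16858.98 bits
ratio = original_size / compressed_size = 58896 / 16858.98 = 3.4934

Compression ratio = 3.4934


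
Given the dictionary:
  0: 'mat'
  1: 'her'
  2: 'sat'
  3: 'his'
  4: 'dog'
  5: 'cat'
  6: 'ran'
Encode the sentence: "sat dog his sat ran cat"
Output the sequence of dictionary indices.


Look up each word in the dictionary:
  'sat' -> 2
  'dog' -> 4
  'his' -> 3
  'sat' -> 2
  'ran' -> 6
  'cat' -> 5

Encoded: [2, 4, 3, 2, 6, 5]


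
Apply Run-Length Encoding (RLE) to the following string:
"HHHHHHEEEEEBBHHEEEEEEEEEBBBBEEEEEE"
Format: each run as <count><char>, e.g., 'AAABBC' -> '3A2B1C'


Scanning runs left to right:
  i=0: run of 'H' x 6 -> '6H'
  i=6: run of 'E' x 5 -> '5E'
  i=11: run of 'B' x 2 -> '2B'
  i=13: run of 'H' x 2 -> '2H'
  i=15: run of 'E' x 9 -> '9E'
  i=24: run of 'B' x 4 -> '4B'
  i=28: run of 'E' x 6 -> '6E'

RLE = 6H5E2B2H9E4B6E


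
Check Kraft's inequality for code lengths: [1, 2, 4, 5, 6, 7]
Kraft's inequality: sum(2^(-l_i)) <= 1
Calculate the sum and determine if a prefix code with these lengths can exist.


Sum = 2^(-1) + 2^(-2) + 2^(-4) + 2^(-5) + 2^(-6) + 2^(-7)
    = 0.5 + 0.25 + 0.0625 + 0.03125 + 0.015625 + 0.0078125
    = 111/128 = 0.8671875
Since 0.8671875 <= 1, Kraft's inequality IS satisfied.
A prefix code with these lengths CAN exist.

Kraft sum = 0.8671875. Satisfied.


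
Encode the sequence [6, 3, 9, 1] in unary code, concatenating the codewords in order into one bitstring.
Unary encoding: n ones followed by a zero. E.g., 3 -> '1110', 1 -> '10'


Encode each number as n ones followed by a terminating 0:
  6 -> 1111110 (7 bits)
  3 -> 1110 (4 bits)
  9 -> 1111111110 (10 bits)
  1 -> 10 (2 bits)
Total length = 7 + 4 + 10 + 2 = 23 bits.

Unary([6, 3, 9, 1]) = 11111101110111111111010 (23 bits)


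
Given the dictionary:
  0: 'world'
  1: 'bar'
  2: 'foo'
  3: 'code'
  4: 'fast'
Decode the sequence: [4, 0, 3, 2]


Look up each index in the dictionary:
  4 -> 'fast'
  0 -> 'world'
  3 -> 'code'
  2 -> 'foo'

Decoded: "fast world code foo"


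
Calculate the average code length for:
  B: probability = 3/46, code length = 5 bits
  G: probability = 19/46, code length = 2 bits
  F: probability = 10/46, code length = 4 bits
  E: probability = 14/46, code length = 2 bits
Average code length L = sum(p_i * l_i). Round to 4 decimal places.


Weighted contributions p_i * l_i:
  B: (3/46) * 5 = 15/46
  G: (19/46) * 2 = 38/46
  F: (10/46) * 4 = 40/46
  E: (14/46) * 2 = 28/46
Sum = (15 + 38 + 40 + 28)/46 = 121/46

L = 121/46 = 2.6304 bits/symbol


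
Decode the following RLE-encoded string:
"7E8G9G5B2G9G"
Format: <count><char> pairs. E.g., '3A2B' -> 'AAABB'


Expanding each <count><char> pair:
  7E -> 'EEEEEEE'
  8G -> 'GGGGGGGG'
  9G -> 'GGGGGGGGG'
  5B -> 'BBBBB'
  2G -> 'GG'
  9G -> 'GGGGGGGGG'

Decoded = EEEEEEEGGGGGGGGGGGGGGGGGBBBBBGGGGGGGGGGG


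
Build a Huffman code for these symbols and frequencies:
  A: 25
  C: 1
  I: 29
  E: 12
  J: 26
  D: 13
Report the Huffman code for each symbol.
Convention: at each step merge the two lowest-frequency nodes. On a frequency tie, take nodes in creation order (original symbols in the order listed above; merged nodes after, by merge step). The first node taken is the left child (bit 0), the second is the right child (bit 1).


Huffman tree construction:
Step 1: Merge C(1) + E(12) = 13
Step 2: Merge D(13) + (C+E)(13) = 26
Step 3: Merge A(25) + J(26) = 51
Step 4: Merge (D+(C+E))(26) + I(29) = 55
Step 5: Merge (A+J)(51) + ((D+(C+E))+I)(55) = 106
Read each symbol's code off the tree from the root (left child = 0, right child = 1).

Codes:
  A: 00 (length 2)
  C: 1010 (length 4)
  I: 11 (length 2)
  E: 1011 (length 4)
  J: 01 (length 2)
  D: 100 (length 3)
Average code length: 251/106 = 2.3679 bits/symbol


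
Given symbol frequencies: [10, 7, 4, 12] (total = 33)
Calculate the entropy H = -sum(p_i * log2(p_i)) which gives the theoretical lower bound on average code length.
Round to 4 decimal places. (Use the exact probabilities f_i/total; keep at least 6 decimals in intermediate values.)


Per-symbol terms -p_i * log2(p_i) with p_i = f_i/33:
  p = 10/33 = 0.303030: log2(p) = -1.722466, -p*log2(p) = 0.521959
  p = 7/33 = 0.212121: log2(p) = -2.237039, -p*log2(p) = 0.474523
  p = 4/33 = 0.121212: log2(p) = -3.044394, -p*log2(p) = 0.369017
  p = 12/33 = 0.363636: log2(p) = -1.459432, -p*log2(p) = 0.530702
H = 0.521959 + 0.474523 + 0.369017 + 0.530702 = 1.896201

H = 1.8962 bits/symbol


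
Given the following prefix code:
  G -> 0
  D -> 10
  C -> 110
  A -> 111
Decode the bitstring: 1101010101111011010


Decoding step by step:
Bits 110 -> C
Bits 10 -> D
Bits 10 -> D
Bits 10 -> D
Bits 111 -> A
Bits 10 -> D
Bits 110 -> C
Bits 10 -> D


Decoded message: CDDDADCD


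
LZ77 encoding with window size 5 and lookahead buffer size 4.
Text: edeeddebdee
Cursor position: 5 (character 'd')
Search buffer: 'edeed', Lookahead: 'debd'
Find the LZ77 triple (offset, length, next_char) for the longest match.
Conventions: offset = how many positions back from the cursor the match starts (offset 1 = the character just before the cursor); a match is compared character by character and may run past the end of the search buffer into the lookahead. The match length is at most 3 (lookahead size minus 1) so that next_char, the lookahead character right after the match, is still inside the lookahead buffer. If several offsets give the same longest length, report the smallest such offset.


Try each offset into the search buffer:
  offset=1 (pos 4, char 'd'): match length 1
  offset=2 (pos 3, char 'e'): match length 0
  offset=3 (pos 2, char 'e'): match length 0
  offset=4 (pos 1, char 'd'): match length 2
  offset=5 (pos 0, char 'e'): match length 0
Longest match has length 2 at offset 4.
next_char = character at position 5 + 2 = 7 -> 'b'

Best match: offset=4, length=2 (matching 'de' starting at position 1)
LZ77 triple: (4, 2, 'b')


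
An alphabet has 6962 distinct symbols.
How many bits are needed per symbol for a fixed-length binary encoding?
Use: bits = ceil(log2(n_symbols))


log2(6962) = 12.7653
Bracket: 2^12 = 4096 < 6962 <= 2^13 = 8192
So ceil(log2(6962)) = 13

bits = ceil(log2(6962)) = ceil(12.7653) = 13 bits


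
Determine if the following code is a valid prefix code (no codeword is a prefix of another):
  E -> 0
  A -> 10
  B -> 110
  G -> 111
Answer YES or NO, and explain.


Checking each pair (does one codeword prefix another?):
  E='0' vs A='10': no prefix
  E='0' vs B='110': no prefix
  E='0' vs G='111': no prefix
  A='10' vs E='0': no prefix
  A='10' vs B='110': no prefix
  A='10' vs G='111': no prefix
  B='110' vs E='0': no prefix
  B='110' vs A='10': no prefix
  B='110' vs G='111': no prefix
  G='111' vs E='0': no prefix
  G='111' vs A='10': no prefix
  G='111' vs B='110': no prefix
No violation found over all pairs.

YES -- this is a valid prefix code. No codeword is a prefix of any other codeword.


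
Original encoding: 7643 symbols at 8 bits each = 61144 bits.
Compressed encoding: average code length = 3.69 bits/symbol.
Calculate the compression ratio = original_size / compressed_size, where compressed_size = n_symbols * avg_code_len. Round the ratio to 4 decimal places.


original_size = n_symbols * orig_bits = 7643 * 8 = 61144 bits
compressed_size = n_symbols * avg_code_len = 7643 * 3.69 = 28202.67 bits
ratio = original_size / compressed_size = 61144 / 28202.67 = 2.168

Compression ratio = 2.168


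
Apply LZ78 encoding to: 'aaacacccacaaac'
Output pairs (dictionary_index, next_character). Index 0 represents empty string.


LZ78 encoding steps:
Dictionary: {0: ''}
Step 1: w='' (idx 0), next='a' -> output (0, 'a'), add 'a' as idx 1
Step 2: w='a' (idx 1), next='a' -> output (1, 'a'), add 'aa' as idx 2
Step 3: w='' (idx 0), next='c' -> output (0, 'c'), add 'c' as idx 3
Step 4: w='a' (idx 1), next='c' -> output (1, 'c'), add 'ac' as idx 4
Step 5: w='c' (idx 3), next='c' -> output (3, 'c'), add 'cc' as idx 5
Step 6: w='ac' (idx 4), next='a' -> output (4, 'a'), add 'aca' as idx 6
Step 7: w='aa' (idx 2), next='c' -> output (2, 'c'), add 'aac' as idx 7


Encoded: [(0, 'a'), (1, 'a'), (0, 'c'), (1, 'c'), (3, 'c'), (4, 'a'), (2, 'c')]


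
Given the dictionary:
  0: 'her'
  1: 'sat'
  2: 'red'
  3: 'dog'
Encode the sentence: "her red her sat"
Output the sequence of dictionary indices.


Look up each word in the dictionary:
  'her' -> 0
  'red' -> 2
  'her' -> 0
  'sat' -> 1

Encoded: [0, 2, 0, 1]


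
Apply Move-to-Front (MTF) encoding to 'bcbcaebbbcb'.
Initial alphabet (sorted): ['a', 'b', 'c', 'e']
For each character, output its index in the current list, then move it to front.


MTF encoding:
'b': index 1 in ['a', 'b', 'c', 'e'] -> ['b', 'a', 'c', 'e']
'c': index 2 in ['b', 'a', 'c', 'e'] -> ['c', 'b', 'a', 'e']
'b': index 1 in ['c', 'b', 'a', 'e'] -> ['b', 'c', 'a', 'e']
'c': index 1 in ['b', 'c', 'a', 'e'] -> ['c', 'b', 'a', 'e']
'a': index 2 in ['c', 'b', 'a', 'e'] -> ['a', 'c', 'b', 'e']
'e': index 3 in ['a', 'c', 'b', 'e'] -> ['e', 'a', 'c', 'b']
'b': index 3 in ['e', 'a', 'c', 'b'] -> ['b', 'e', 'a', 'c']
'b': index 0 in ['b', 'e', 'a', 'c'] -> ['b', 'e', 'a', 'c']
'b': index 0 in ['b', 'e', 'a', 'c'] -> ['b', 'e', 'a', 'c']
'c': index 3 in ['b', 'e', 'a', 'c'] -> ['c', 'b', 'e', 'a']
'b': index 1 in ['c', 'b', 'e', 'a'] -> ['b', 'c', 'e', 'a']


Output: [1, 2, 1, 1, 2, 3, 3, 0, 0, 3, 1]


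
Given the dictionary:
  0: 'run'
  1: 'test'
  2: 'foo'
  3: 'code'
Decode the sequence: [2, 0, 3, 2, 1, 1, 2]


Look up each index in the dictionary:
  2 -> 'foo'
  0 -> 'run'
  3 -> 'code'
  2 -> 'foo'
  1 -> 'test'
  1 -> 'test'
  2 -> 'foo'

Decoded: "foo run code foo test test foo"


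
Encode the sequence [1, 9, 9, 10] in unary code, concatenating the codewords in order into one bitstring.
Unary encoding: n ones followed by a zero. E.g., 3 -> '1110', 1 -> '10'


Encode each number as n ones followed by a terminating 0:
  1 -> 10 (2 bits)
  9 -> 1111111110 (10 bits)
  9 -> 1111111110 (10 bits)
  10 -> 11111111110 (11 bits)
Total length = 2 + 10 + 10 + 11 = 33 bits.

Unary([1, 9, 9, 10]) = 101111111110111111111011111111110 (33 bits)


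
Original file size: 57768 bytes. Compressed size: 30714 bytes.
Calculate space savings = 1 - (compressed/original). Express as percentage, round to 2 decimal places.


ratio = compressed/original = 30714/57768 = 0.531678
savings = 1 - ratio = 1 - 0.531678 = 0.468322
as a percentage: 0.468322 * 100 = 46.83%

Space savings = 1 - 30714/57768 = 46.83%


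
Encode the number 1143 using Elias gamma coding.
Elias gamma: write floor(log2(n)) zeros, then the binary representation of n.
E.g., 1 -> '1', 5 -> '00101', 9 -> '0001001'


num_bits = floor(log2(1143)) + 1 = 11
leading_zeros = num_bits - 1 = 10
binary(1143) = 10001110111

Elias gamma(1143) = '0000000000' + '10001110111' = 000000000010001110111 (21 bits)


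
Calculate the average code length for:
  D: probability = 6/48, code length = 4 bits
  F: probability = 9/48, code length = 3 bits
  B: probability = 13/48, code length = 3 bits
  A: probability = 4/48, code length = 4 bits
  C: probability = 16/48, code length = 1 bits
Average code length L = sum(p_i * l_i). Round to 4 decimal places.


Weighted contributions p_i * l_i:
  D: (6/48) * 4 = 24/48
  F: (9/48) * 3 = 27/48
  B: (13/48) * 3 = 39/48
  A: (4/48) * 4 = 16/48
  C: (16/48) * 1 = 16/48
Sum = (24 + 27 + 39 + 16 + 16)/48 = 122/48

L = 122/48 = 2.5417 bits/symbol


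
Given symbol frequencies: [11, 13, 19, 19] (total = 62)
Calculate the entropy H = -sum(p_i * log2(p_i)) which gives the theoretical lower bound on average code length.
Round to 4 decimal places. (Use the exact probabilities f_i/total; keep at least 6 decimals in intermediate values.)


Per-symbol terms -p_i * log2(p_i) with p_i = f_i/62:
  p = 11/62 = 0.177419: log2(p) = -2.494765, -p*log2(p) = 0.442620
  p = 13/62 = 0.209677: log2(p) = -2.253757, -p*log2(p) = 0.472562
  p = 19/62 = 0.306452: log2(p) = -1.706269, -p*log2(p) = 0.522889
  p = 19/62 = 0.306452: log2(p) = -1.706269, -p*log2(p) = 0.522889
H = 0.442620 + 0.472562 + 0.522889 + 0.522889 = 1.960960

H = 1.961 bits/symbol


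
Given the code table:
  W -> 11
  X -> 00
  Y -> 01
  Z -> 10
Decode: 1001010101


Decoding:
10 -> Z
01 -> Y
01 -> Y
01 -> Y
01 -> Y


Result: ZYYYY


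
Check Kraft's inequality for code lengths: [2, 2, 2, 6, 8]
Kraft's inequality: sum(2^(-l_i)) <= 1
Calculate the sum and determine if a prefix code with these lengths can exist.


Sum = 2^(-2) + 2^(-2) + 2^(-2) + 2^(-6) + 2^(-8)
    = 0.25 + 0.25 + 0.25 + 0.015625 + 0.00390625
    = 197/256 = 0.76953125
Since 0.76953125 <= 1, Kraft's inequality IS satisfied.
A prefix code with these lengths CAN exist.

Kraft sum = 0.76953125. Satisfied.


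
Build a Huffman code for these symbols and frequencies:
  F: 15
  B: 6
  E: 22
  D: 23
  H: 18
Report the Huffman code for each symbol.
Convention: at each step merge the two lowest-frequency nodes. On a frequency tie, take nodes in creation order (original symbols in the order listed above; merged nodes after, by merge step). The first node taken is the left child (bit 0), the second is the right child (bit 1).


Huffman tree construction:
Step 1: Merge B(6) + F(15) = 21
Step 2: Merge H(18) + (B+F)(21) = 39
Step 3: Merge E(22) + D(23) = 45
Step 4: Merge (H+(B+F))(39) + (E+D)(45) = 84
Read each symbol's code off the tree from the root (left child = 0, right child = 1).

Codes:
  F: 011 (length 3)
  B: 010 (length 3)
  E: 10 (length 2)
  D: 11 (length 2)
  H: 00 (length 2)
Average code length: 189/84 = 2.2500 bits/symbol


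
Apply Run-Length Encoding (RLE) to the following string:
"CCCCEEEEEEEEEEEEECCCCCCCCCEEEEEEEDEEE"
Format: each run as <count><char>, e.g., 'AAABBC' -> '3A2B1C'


Scanning runs left to right:
  i=0: run of 'C' x 4 -> '4C'
  i=4: run of 'E' x 13 -> '13E'
  i=17: run of 'C' x 9 -> '9C'
  i=26: run of 'E' x 7 -> '7E'
  i=33: run of 'D' x 1 -> '1D'
  i=34: run of 'E' x 3 -> '3E'

RLE = 4C13E9C7E1D3E


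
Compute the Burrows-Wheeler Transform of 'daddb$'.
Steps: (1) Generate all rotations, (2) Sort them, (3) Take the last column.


Rotations (sorted):
  0: $daddb -> last char: b
  1: addb$d -> last char: d
  2: b$dadd -> last char: d
  3: daddb$ -> last char: $
  4: db$dad -> last char: d
  5: ddb$da -> last char: a


BWT = bdd$da


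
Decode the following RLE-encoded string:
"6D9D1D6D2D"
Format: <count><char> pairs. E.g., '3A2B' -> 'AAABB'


Expanding each <count><char> pair:
  6D -> 'DDDDDD'
  9D -> 'DDDDDDDDD'
  1D -> 'D'
  6D -> 'DDDDDD'
  2D -> 'DD'

Decoded = DDDDDDDDDDDDDDDDDDDDDDDD


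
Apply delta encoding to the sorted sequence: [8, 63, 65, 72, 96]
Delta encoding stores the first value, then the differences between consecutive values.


First value: 8
Deltas:
  63 - 8 = 55
  65 - 63 = 2
  72 - 65 = 7
  96 - 72 = 24


Delta encoded: [8, 55, 2, 7, 24]


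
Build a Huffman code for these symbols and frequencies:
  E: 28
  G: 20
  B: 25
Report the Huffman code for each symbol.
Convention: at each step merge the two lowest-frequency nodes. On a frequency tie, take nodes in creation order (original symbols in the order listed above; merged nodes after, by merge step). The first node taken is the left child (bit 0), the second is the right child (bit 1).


Huffman tree construction:
Step 1: Merge G(20) + B(25) = 45
Step 2: Merge E(28) + (G+B)(45) = 73
Read each symbol's code off the tree from the root (left child = 0, right child = 1).

Codes:
  E: 0 (length 1)
  G: 10 (length 2)
  B: 11 (length 2)
Average code length: 118/73 = 1.6164 bits/symbol


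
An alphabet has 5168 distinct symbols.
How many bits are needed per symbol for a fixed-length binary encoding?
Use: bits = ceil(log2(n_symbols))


log2(5168) = 12.3354
Bracket: 2^12 = 4096 < 5168 <= 2^13 = 8192
So ceil(log2(5168)) = 13

bits = ceil(log2(5168)) = ceil(12.3354) = 13 bits


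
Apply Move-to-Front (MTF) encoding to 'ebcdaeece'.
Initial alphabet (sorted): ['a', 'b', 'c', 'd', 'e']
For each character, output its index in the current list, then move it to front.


MTF encoding:
'e': index 4 in ['a', 'b', 'c', 'd', 'e'] -> ['e', 'a', 'b', 'c', 'd']
'b': index 2 in ['e', 'a', 'b', 'c', 'd'] -> ['b', 'e', 'a', 'c', 'd']
'c': index 3 in ['b', 'e', 'a', 'c', 'd'] -> ['c', 'b', 'e', 'a', 'd']
'd': index 4 in ['c', 'b', 'e', 'a', 'd'] -> ['d', 'c', 'b', 'e', 'a']
'a': index 4 in ['d', 'c', 'b', 'e', 'a'] -> ['a', 'd', 'c', 'b', 'e']
'e': index 4 in ['a', 'd', 'c', 'b', 'e'] -> ['e', 'a', 'd', 'c', 'b']
'e': index 0 in ['e', 'a', 'd', 'c', 'b'] -> ['e', 'a', 'd', 'c', 'b']
'c': index 3 in ['e', 'a', 'd', 'c', 'b'] -> ['c', 'e', 'a', 'd', 'b']
'e': index 1 in ['c', 'e', 'a', 'd', 'b'] -> ['e', 'c', 'a', 'd', 'b']


Output: [4, 2, 3, 4, 4, 4, 0, 3, 1]


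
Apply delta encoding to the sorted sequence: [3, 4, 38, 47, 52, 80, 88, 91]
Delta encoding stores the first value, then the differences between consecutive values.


First value: 3
Deltas:
  4 - 3 = 1
  38 - 4 = 34
  47 - 38 = 9
  52 - 47 = 5
  80 - 52 = 28
  88 - 80 = 8
  91 - 88 = 3


Delta encoded: [3, 1, 34, 9, 5, 28, 8, 3]


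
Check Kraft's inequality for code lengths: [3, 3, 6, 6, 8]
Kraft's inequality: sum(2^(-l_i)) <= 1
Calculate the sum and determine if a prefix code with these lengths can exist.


Sum = 2^(-3) + 2^(-3) + 2^(-6) + 2^(-6) + 2^(-8)
    = 0.125 + 0.125 + 0.015625 + 0.015625 + 0.00390625
    = 73/256 = 0.28515625
Since 0.28515625 <= 1, Kraft's inequality IS satisfied.
A prefix code with these lengths CAN exist.

Kraft sum = 0.28515625. Satisfied.


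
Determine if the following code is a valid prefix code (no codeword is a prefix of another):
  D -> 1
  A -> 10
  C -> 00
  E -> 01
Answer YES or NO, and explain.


Checking each pair (does one codeword prefix another?):
  D='1' vs A='10': prefix -- VIOLATION

NO -- this is NOT a valid prefix code. D (1) is a prefix of A (10).


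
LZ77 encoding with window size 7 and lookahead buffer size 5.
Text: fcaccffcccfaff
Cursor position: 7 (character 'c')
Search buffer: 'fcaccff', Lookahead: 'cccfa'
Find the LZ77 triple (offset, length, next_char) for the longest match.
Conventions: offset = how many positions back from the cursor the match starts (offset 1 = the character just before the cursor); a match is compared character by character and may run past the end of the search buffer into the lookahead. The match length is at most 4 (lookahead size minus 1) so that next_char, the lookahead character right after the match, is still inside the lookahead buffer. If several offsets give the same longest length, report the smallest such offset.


Try each offset into the search buffer:
  offset=1 (pos 6, char 'f'): match length 0
  offset=2 (pos 5, char 'f'): match length 0
  offset=3 (pos 4, char 'c'): match length 1
  offset=4 (pos 3, char 'c'): match length 2
  offset=5 (pos 2, char 'a'): match length 0
  offset=6 (pos 1, char 'c'): match length 1
  offset=7 (pos 0, char 'f'): match length 0
Longest match has length 2 at offset 4.
next_char = character at position 7 + 2 = 9 -> 'c'

Best match: offset=4, length=2 (matching 'cc' starting at position 3)
LZ77 triple: (4, 2, 'c')


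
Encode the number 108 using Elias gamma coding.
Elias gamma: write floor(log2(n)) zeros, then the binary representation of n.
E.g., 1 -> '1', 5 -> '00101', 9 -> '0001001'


num_bits = floor(log2(108)) + 1 = 7
leading_zeros = num_bits - 1 = 6
binary(108) = 1101100

Elias gamma(108) = '000000' + '1101100' = 0000001101100 (13 bits)


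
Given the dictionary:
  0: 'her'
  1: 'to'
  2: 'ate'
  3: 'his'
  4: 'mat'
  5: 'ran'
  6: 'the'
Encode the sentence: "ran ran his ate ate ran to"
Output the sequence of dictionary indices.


Look up each word in the dictionary:
  'ran' -> 5
  'ran' -> 5
  'his' -> 3
  'ate' -> 2
  'ate' -> 2
  'ran' -> 5
  'to' -> 1

Encoded: [5, 5, 3, 2, 2, 5, 1]


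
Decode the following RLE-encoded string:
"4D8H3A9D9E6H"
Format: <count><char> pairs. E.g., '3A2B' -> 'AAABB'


Expanding each <count><char> pair:
  4D -> 'DDDD'
  8H -> 'HHHHHHHH'
  3A -> 'AAA'
  9D -> 'DDDDDDDDD'
  9E -> 'EEEEEEEEE'
  6H -> 'HHHHHH'

Decoded = DDDDHHHHHHHHAAADDDDDDDDDEEEEEEEEEHHHHHH


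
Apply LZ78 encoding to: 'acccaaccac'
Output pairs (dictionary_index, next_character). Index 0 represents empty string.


LZ78 encoding steps:
Dictionary: {0: ''}
Step 1: w='' (idx 0), next='a' -> output (0, 'a'), add 'a' as idx 1
Step 2: w='' (idx 0), next='c' -> output (0, 'c'), add 'c' as idx 2
Step 3: w='c' (idx 2), next='c' -> output (2, 'c'), add 'cc' as idx 3
Step 4: w='a' (idx 1), next='a' -> output (1, 'a'), add 'aa' as idx 4
Step 5: w='cc' (idx 3), next='a' -> output (3, 'a'), add 'cca' as idx 5
Step 6: w='c' (idx 2), end of input -> output (2, '')


Encoded: [(0, 'a'), (0, 'c'), (2, 'c'), (1, 'a'), (3, 'a'), (2, '')]


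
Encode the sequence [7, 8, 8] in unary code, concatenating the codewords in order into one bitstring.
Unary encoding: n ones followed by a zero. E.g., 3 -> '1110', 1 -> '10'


Encode each number as n ones followed by a terminating 0:
  7 -> 11111110 (8 bits)
  8 -> 111111110 (9 bits)
  8 -> 111111110 (9 bits)
Total length = 8 + 9 + 9 = 26 bits.

Unary([7, 8, 8]) = 11111110111111110111111110 (26 bits)


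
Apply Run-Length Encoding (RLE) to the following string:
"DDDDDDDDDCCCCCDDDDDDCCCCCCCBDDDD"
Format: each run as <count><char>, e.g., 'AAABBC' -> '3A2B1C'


Scanning runs left to right:
  i=0: run of 'D' x 9 -> '9D'
  i=9: run of 'C' x 5 -> '5C'
  i=14: run of 'D' x 6 -> '6D'
  i=20: run of 'C' x 7 -> '7C'
  i=27: run of 'B' x 1 -> '1B'
  i=28: run of 'D' x 4 -> '4D'

RLE = 9D5C6D7C1B4D


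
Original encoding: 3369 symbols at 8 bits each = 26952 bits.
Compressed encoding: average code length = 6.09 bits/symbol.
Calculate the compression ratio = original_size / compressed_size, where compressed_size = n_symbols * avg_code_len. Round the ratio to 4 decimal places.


original_size = n_symbols * orig_bits = 3369 * 8 = 26952 bits
compressed_size = n_symbols * avg_code_len = 3369 * 6.09 = 20517.21 bits
ratio = original_size / compressed_size = 26952 / 20517.21 = 1.3136

Compression ratio = 1.3136


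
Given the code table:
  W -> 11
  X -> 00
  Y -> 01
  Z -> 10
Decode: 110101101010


Decoding:
11 -> W
01 -> Y
01 -> Y
10 -> Z
10 -> Z
10 -> Z


Result: WYYZZZ


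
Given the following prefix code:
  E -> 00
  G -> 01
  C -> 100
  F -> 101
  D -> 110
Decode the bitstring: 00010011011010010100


Decoding step by step:
Bits 00 -> E
Bits 01 -> G
Bits 00 -> E
Bits 110 -> D
Bits 110 -> D
Bits 100 -> C
Bits 101 -> F
Bits 00 -> E


Decoded message: EGEDDCFE


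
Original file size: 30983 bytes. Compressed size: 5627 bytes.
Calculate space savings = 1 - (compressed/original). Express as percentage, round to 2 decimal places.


ratio = compressed/original = 5627/30983 = 0.181616
savings = 1 - ratio = 1 - 0.181616 = 0.818384
as a percentage: 0.818384 * 100 = 81.84%

Space savings = 1 - 5627/30983 = 81.84%


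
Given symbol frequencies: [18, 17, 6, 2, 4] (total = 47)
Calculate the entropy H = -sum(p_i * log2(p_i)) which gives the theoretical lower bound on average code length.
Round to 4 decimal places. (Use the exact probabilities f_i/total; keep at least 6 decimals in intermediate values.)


Per-symbol terms -p_i * log2(p_i) with p_i = f_i/47:
  p = 18/47 = 0.382979: log2(p) = -1.384664, -p*log2(p) = 0.530297
  p = 17/47 = 0.361702: log2(p) = -1.467126, -p*log2(p) = 0.530663
  p = 6/47 = 0.127660: log2(p) = -2.969626, -p*log2(p) = 0.379101
  p = 2/47 = 0.042553: log2(p) = -4.554589, -p*log2(p) = 0.193812
  p = 4/47 = 0.085106: log2(p) = -3.554589, -p*log2(p) = 0.302518
H = 0.530297 + 0.530663 + 0.379101 + 0.193812 + 0.302518 = 1.936391

H = 1.9364 bits/symbol


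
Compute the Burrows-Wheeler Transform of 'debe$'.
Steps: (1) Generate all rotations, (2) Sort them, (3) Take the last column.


Rotations (sorted):
  0: $debe -> last char: e
  1: be$de -> last char: e
  2: debe$ -> last char: $
  3: e$deb -> last char: b
  4: ebe$d -> last char: d


BWT = ee$bd


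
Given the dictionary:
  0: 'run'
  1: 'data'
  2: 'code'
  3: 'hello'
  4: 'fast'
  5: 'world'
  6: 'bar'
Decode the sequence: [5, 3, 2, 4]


Look up each index in the dictionary:
  5 -> 'world'
  3 -> 'hello'
  2 -> 'code'
  4 -> 'fast'

Decoded: "world hello code fast"


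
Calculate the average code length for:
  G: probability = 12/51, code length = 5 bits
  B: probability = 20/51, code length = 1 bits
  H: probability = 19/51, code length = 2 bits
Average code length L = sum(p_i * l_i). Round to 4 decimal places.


Weighted contributions p_i * l_i:
  G: (12/51) * 5 = 60/51
  B: (20/51) * 1 = 20/51
  H: (19/51) * 2 = 38/51
Sum = (60 + 20 + 38)/51 = 118/51

L = 118/51 = 2.3137 bits/symbol
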